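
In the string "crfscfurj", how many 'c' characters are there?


Input string: 'crfscfurj'
Target character: 'c'
Scan each position: s[0]='c', s[4]='c'
Matches found at indices: 0, 4
Total: 2


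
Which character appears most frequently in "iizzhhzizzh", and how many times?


Input: 'iizzhhzizzh'
Operation: tally each character
Counts: 'h':3, 'i':3, 'z':5
Maximum: 'z' appears 5 times


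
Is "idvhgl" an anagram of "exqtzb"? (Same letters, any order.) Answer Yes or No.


String 1: 'exqtzb' -> sorted: 'beqtxz'
String 2: 'idvhgl' -> sorted: 'dghilv'
Compare sorted forms: 'beqtxz' != 'dghilv'
Anagram: No


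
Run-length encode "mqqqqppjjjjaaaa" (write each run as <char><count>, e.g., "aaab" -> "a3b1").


Input: 'mqqqqppjjjjaaaa'
Operation: identify consecutive runs
Runs: 'm' -> m1, 'qqqq' -> q4, 'pp' -> p2, 'jjjj' -> j4, 'aaaa' -> a4
Encoded: m1q4p2j4a4


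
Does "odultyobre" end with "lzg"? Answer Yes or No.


Input string: 'odultyobre'
Suffix to check: 'lzg'
Last 3 characters of input: 'bre'
Match: False
Result: No


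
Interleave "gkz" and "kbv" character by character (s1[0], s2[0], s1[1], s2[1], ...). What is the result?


String 1: 'gkz'
String 2: 'kbv'
Operation: alternate characters
Pairs: 'g'+'k', 'k'+'b', 'z'+'v'
Result: gkkbzv


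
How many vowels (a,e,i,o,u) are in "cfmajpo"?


Input string: 'cfmajpo'
Operation: count vowels (a, e, i, o, u)
Scan: s[0]='c', s[1]='f', s[2]='m', s[3]='a' (vowel), s[4]='j', s[5]='p', s[6]='o' (vowel)
Vowels found: 2
Result: 2


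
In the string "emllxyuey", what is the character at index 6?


Input string: 'emllxyuey'
Operation: get character at index 6
Index mapping: s[0]='e', s[1]='m', s[2]='l', s[3]='l', s[4]='x', s[5]='y', s[6]='u'
Result: 'u'


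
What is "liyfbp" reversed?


Input string: 'liyfbp'
Operation: reverse character order
Original order: 'l' -> 'i' -> 'y' -> 'f' -> 'b' -> 'p'
Reversed order: 'p' -> 'b' -> 'f' -> 'y' -> 'i' -> 'l'
Result: pbfyil


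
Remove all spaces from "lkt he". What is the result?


Input string: 'lkt he'
Operation: remove all spaces
Words: 'lkt', 'he'
Join without spaces: lkthe


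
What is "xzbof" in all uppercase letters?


Input string: 'xzbof'
Operation: convert each letter to uppercase
Mapping: 'x'->'X', 'z'->'Z', 'b'->'B', 'o'->'O', 'f'->'F'
Result: XZBOF


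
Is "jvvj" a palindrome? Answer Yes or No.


Input string: 'jvvj'
Reversed: 'jvvj'
Compare pairs: s[0]='j' vs s[3]='j' (match), s[1]='v' vs s[2]='v' (match)
Palindrome: Yes


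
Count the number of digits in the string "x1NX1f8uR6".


Input string: 'x1NX1f8uR6'
Operation: count digit characters (0-9)
Scan: 'x', '1'(digit), 'N', 'X', '1'(digit), 'f', '8'(digit), 'u', 'R', '6'(digit)
Digits found: 4
Result: 4


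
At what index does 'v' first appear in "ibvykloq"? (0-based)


Input string: 'ibvykloq'
Target: 'v'
Scanning left to right: s[0]='i', s[1]='b', s[2]='v'
First match at index: 2


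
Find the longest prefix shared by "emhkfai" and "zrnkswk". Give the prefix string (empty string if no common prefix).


String 1: 'emhkfai'
String 2: 'zrnkswk'
Compare position by position:
pos 0: 'e' vs 'z' differ -> stop
Longest common prefix: "" (length 0)


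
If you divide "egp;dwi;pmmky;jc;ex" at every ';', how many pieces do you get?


Input string: 'egp;dwi;pmmky;jc;ex'
Delimiter: ';'
Split result: 'egp', 'dwi', 'pmmky', 'jc', 'ex'
Number of parts: 5


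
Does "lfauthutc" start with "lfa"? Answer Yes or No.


Input string: 'lfauthutc'
Prefix to check: 'lfa'
First 3 characters of input: 'lfa'
Match: True
Result: Yes


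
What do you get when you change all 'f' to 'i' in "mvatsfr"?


Input string: 'mvatsfr'
Operation: replace 'f' with 'i'
Positions of 'f': 5
After replacement: mvatsir


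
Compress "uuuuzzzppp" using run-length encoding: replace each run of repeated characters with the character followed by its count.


Input: 'uuuuzzzppp'
Operation: identify consecutive runs
Runs: 'uuuu' -> u4, 'zzz' -> z3, 'ppp' -> p3
Encoded: u4z3p3


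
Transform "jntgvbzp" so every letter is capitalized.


Input string: 'jntgvbzp'
Operation: convert each letter to uppercase
Mapping: 'j'->'J', 'n'->'N', 't'->'T', 'g'->'G', 'v'->'V', 'b'->'B', 'z'->'Z', 'p'->'P'
Result: JNTGVBZP


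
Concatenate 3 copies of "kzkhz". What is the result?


Input string: 'kzkhz'
Operation: repeat 3 times
Concatenation: 'kzkhz' + 'kzkhz' + 'kzkhz'
Result: kzkhzkzkhzkzkhz


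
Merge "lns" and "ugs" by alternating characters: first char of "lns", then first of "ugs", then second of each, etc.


String 1: 'lns'
String 2: 'ugs'
Operation: alternate characters
Pairs: 'l'+'u', 'n'+'g', 's'+'s'
Result: lungss


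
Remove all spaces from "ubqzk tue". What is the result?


Input string: 'ubqzk tue'
Operation: remove all spaces
Words: 'ubqzk', 'tue'
Join without spaces: ubqzktue


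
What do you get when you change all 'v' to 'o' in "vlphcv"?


Input string: 'vlphcv'
Operation: replace 'v' with 'o'
Positions of 'v': 0, 5
After replacement: olphco


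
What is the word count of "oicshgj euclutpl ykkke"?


Input string: 'oicshgj euclutpl ykkke'
Operation: split by spaces
Words found: 'oicshgj', 'euclutpl', 'ykkke'
Word count: 3


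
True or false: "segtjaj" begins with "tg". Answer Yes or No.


Input string: 'segtjaj'
Prefix to check: 'tg'
First 2 characters of input: 'se'
Match: False
Result: No


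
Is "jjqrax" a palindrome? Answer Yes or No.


Input string: 'jjqrax'
Reversed: 'xarqjj'
Compare pairs: s[0]='j' vs s[5]='x' (mismatch), s[1]='j' vs s[4]='a' (mismatch), s[2]='q' vs s[3]='r' (mismatch)
Palindrome: No


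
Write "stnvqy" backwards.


Input string: 'stnvqy'
Operation: reverse character order
Original order: 's' -> 't' -> 'n' -> 'v' -> 'q' -> 'y'
Reversed order: 'y' -> 'q' -> 'v' -> 'n' -> 't' -> 's'
Result: yqvnts


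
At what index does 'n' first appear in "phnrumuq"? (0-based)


Input string: 'phnrumuq'
Target: 'n'
Scanning left to right: s[0]='p', s[1]='h', s[2]='n'
First match at index: 2


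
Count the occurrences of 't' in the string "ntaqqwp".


Input string: 'ntaqqwp'
Target character: 't'
Scan each position: s[1]='t'
Matches found at indices: 1
Total: 1


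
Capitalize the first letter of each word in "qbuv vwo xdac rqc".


Input string: 'qbuv vwo xdac rqc'
Operation: capitalize first letter of each word
Word transformations: 'qbuv'->'Qbuv', 'vwo'->'Vwo', 'xdac'->'Xdac', 'rqc'->'Rqc'
Result: Qbuv Vwo Xdac Rqc


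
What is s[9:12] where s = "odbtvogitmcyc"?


Input string: 'odbtvogitmcyc'
Operation: slice [9:12]
Extract characters: s[9]='m', s[10]='c', s[11]='y'
Result: mcy


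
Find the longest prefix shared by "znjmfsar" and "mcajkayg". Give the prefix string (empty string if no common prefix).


String 1: 'znjmfsar'
String 2: 'mcajkayg'
Compare position by position:
pos 0: 'z' vs 'm' differ -> stop
Longest common prefix: "" (length 0)


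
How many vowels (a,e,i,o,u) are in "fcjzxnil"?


Input string: 'fcjzxnil'
Operation: count vowels (a, e, i, o, u)
Scan: s[0]='f', s[1]='c', s[2]='j', s[3]='z', s[4]='x', s[5]='n', s[6]='i' (vowel), s[7]='l'
Vowels found: 1
Result: 1


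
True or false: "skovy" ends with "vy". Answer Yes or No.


Input string: 'skovy'
Suffix to check: 'vy'
Last 2 characters of input: 'vy'
Match: True
Result: Yes


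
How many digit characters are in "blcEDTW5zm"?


Input string: 'blcEDTW5zm'
Operation: count digit characters (0-9)
Scan: 'b', 'l', 'c', 'E', 'D', 'T', 'W', '5'(digit), 'z', 'm'
Digits found: 1
Result: 1


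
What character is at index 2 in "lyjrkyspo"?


Input string: 'lyjrkyspo'
Operation: get character at index 2
Index mapping: s[0]='l', s[1]='y', s[2]='j'
Result: 'j'


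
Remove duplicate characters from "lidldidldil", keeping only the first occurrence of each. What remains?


Input: 'lidldidldil'
Operation: keep first occurrence of each character
Scan: s[0]='l' new -> keep; s[1]='i' new -> keep; s[2]='d' new -> keep; s[3]='l' seen -> skip; s[4]='d' seen -> skip; s[5]='i' seen -> skip; s[6]='d' seen -> skip; s[7]='l' seen -> skip; s[8]='d' seen -> skip; s[9]='i' seen -> skip; s[10]='l' seen -> skip
Result: lid


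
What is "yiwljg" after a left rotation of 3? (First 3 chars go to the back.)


Input: 'yiwljg', shift = 3
Operation: split at index 3 and swap parts
Front part s[0:3] = 'yiw'
Back part s[3:] = 'ljg'
Rotated = back + front = 'ljg' + 'yiw'
Result: ljgyiw


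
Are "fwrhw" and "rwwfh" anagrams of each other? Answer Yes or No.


String 1: 'fwrhw' -> sorted: 'fhrww'
String 2: 'rwwfh' -> sorted: 'fhrww'
Compare sorted forms: 'fhrww' == 'fhrww'
Anagram: Yes


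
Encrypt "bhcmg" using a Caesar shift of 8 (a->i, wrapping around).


Input: 'bhcmg', shift = 8
Operation: for each letter, (position + 8) mod 26
Mapping: 'b'(1+8=9)->'j', 'h'(7+8=15)->'p', 'c'(2+8=10)->'k', 'm'(12+8=20)->'u', 'g'(6+8=14)->'o'
Result: jpkuo


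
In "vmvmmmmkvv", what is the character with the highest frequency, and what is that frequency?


Input: 'vmvmmmmkvv'
Operation: tally each character
Counts: 'k':1, 'm':5, 'v':4
Maximum: 'm' appears 5 times


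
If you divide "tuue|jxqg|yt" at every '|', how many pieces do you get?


Input string: 'tuue|jxqg|yt'
Delimiter: '|'
Split result: 'tuue', 'jxqg', 'yt'
Number of parts: 3


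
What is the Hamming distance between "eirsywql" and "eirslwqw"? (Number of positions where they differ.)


String 1: 'eirsywql'
String 2: 'eirslwqw'
Compare each position: pos 0: 'e'=='e', pos 1: 'i'=='i', pos 2: 'r'=='r', pos 3: 's'=='s', pos 4: 'y'!='l', pos 5: 'w'=='w', pos 6: 'q'=='q', pos 7: 'l'!='w'
Differing positions: 2
Hamming distance: 2


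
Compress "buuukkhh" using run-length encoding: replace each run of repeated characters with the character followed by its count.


Input: 'buuukkhh'
Operation: identify consecutive runs
Runs: 'b' -> b1, 'uuu' -> u3, 'kk' -> k2, 'hh' -> h2
Encoded: b1u3k2h2


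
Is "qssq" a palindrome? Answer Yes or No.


Input string: 'qssq'
Reversed: 'qssq'
Compare pairs: s[0]='q' vs s[3]='q' (match), s[1]='s' vs s[2]='s' (match)
Palindrome: Yes


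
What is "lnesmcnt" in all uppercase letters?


Input string: 'lnesmcnt'
Operation: convert each letter to uppercase
Mapping: 'l'->'L', 'n'->'N', 'e'->'E', 's'->'S', 'm'->'M', 'c'->'C', 'n'->'N', 't'->'T'
Result: LNESMCNT


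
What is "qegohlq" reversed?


Input string: 'qegohlq'
Operation: reverse character order
Original order: 'q' -> 'e' -> 'g' -> 'o' -> 'h' -> 'l' -> 'q'
Reversed order: 'q' -> 'l' -> 'h' -> 'o' -> 'g' -> 'e' -> 'q'
Result: qlhogeq


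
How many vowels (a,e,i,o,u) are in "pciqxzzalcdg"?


Input string: 'pciqxzzalcdg'
Operation: count vowels (a, e, i, o, u)
Scan: s[0]='p', s[1]='c', s[2]='i' (vowel), s[3]='q', s[4]='x', s[5]='z', s[6]='z', s[7]='a' (vowel), s[8]='l', s[9]='c', s[10]='d', s[11]='g'
Vowels found: 2
Result: 2


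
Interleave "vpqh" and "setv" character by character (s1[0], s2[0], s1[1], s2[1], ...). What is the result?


String 1: 'vpqh'
String 2: 'setv'
Operation: alternate characters
Pairs: 'v'+'s', 'p'+'e', 'q'+'t', 'h'+'v'
Result: vspeqthv


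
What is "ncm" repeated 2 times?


Input string: 'ncm'
Operation: repeat 2 times
Concatenation: 'ncm' + 'ncm'
Result: ncmncm


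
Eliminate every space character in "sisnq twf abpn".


Input string: 'sisnq twf abpn'
Operation: remove all spaces
Words: 'sisnq', 'twf', 'abpn'
Join without spaces: sisnqtwfabpn


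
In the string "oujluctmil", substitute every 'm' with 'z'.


Input string: 'oujluctmil'
Operation: replace 'm' with 'z'
Positions of 'm': 7
After replacement: oujluctzil


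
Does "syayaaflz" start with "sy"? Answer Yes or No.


Input string: 'syayaaflz'
Prefix to check: 'sy'
First 2 characters of input: 'sy'
Match: True
Result: Yes


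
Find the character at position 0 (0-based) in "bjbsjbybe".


Input string: 'bjbsjbybe'
Operation: get character at index 0
Index mapping: s[0]='b'
Result: 'b'


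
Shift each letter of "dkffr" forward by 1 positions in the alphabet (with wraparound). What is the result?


Input: 'dkffr', shift = 1
Operation: for each letter, (position + 1) mod 26
Mapping: 'd'(3+1=4)->'e', 'k'(10+1=11)->'l', 'f'(5+1=6)->'g', 'f'(5+1=6)->'g', 'r'(17+1=18)->'s'
Result: elggs


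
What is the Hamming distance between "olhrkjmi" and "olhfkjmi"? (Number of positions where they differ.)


String 1: 'olhrkjmi'
String 2: 'olhfkjmi'
Compare each position: pos 0: 'o'=='o', pos 1: 'l'=='l', pos 2: 'h'=='h', pos 3: 'r'!='f', pos 4: 'k'=='k', pos 5: 'j'=='j', pos 6: 'm'=='m', pos 7: 'i'=='i'
Differing positions: 1
Hamming distance: 1


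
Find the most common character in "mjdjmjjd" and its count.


Input: 'mjdjmjjd'
Operation: tally each character
Counts: 'd':2, 'j':4, 'm':2
Maximum: 'j' appears 4 times


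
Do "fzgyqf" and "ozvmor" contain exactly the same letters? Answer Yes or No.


String 1: 'fzgyqf' -> sorted: 'ffgqyz'
String 2: 'ozvmor' -> sorted: 'moorvz'
Compare sorted forms: 'ffgqyz' != 'moorvz'
Anagram: No


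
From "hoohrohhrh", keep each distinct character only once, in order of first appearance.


Input: 'hoohrohhrh'
Operation: keep first occurrence of each character
Scan: s[0]='h' new -> keep; s[1]='o' new -> keep; s[2]='o' seen -> skip; s[3]='h' seen -> skip; s[4]='r' new -> keep; s[5]='o' seen -> skip; s[6]='h' seen -> skip; s[7]='h' seen -> skip; s[8]='r' seen -> skip; s[9]='h' seen -> skip
Result: hor


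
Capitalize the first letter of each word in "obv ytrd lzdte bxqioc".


Input string: 'obv ytrd lzdte bxqioc'
Operation: capitalize first letter of each word
Word transformations: 'obv'->'Obv', 'ytrd'->'Ytrd', 'lzdte'->'Lzdte', 'bxqioc'->'Bxqioc'
Result: Obv Ytrd Lzdte Bxqioc


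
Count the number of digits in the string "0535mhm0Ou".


Input string: '0535mhm0Ou'
Operation: count digit characters (0-9)
Scan: '0'(digit), '5'(digit), '3'(digit), '5'(digit), 'm', 'h', 'm', '0'(digit), 'O', 'u'
Digits found: 5
Result: 5


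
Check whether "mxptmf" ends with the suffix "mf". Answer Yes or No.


Input string: 'mxptmf'
Suffix to check: 'mf'
Last 2 characters of input: 'mf'
Match: True
Result: Yes


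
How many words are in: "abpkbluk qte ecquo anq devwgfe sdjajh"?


Input string: 'abpkbluk qte ecquo anq devwgfe sdjajh'
Operation: split by spaces
Words found: 'abpkbluk', 'qte', 'ecquo', 'anq', 'devwgfe', 'sdjajh'
Word count: 6


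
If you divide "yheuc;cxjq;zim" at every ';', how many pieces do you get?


Input string: 'yheuc;cxjq;zim'
Delimiter: ';'
Split result: 'yheuc', 'cxjq', 'zim'
Number of parts: 3


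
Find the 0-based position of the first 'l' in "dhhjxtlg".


Input string: 'dhhjxtlg'
Target: 'l'
Scanning left to right: s[0]='d', s[1]='h', s[2]='h', s[3]='j', s[4]='x', s[5]='t', s[6]='l'
First match at index: 6


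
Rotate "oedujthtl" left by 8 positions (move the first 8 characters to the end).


Input: 'oedujthtl', shift = 8
Operation: split at index 8 and swap parts
Front part s[0:8] = 'oedujtht'
Back part s[8:] = 'l'
Rotated = back + front = 'l' + 'oedujtht'
Result: loedujtht


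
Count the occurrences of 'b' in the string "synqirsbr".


Input string: 'synqirsbr'
Target character: 'b'
Scan each position: s[7]='b'
Matches found at indices: 7
Total: 1


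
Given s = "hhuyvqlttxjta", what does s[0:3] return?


Input string: 'hhuyvqlttxjta'
Operation: slice [0:3]
Extract characters: s[0]='h', s[1]='h', s[2]='u'
Result: hhu


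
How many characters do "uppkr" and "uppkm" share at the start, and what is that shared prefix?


String 1: 'uppkr'
String 2: 'uppkm'
Compare position by position:
pos 0: 'u' vs 'u' match
pos 1: 'p' vs 'p' match
pos 2: 'p' vs 'p' match
pos 3: 'k' vs 'k' match
pos 4: 'r' vs 'm' differ -> stop
Longest common prefix: "uppk" (length 4)


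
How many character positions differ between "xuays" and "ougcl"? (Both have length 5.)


String 1: 'xuays'
String 2: 'ougcl'
Compare each position: pos 0: 'x'!='o', pos 1: 'u'=='u', pos 2: 'a'!='g', pos 3: 'y'!='c', pos 4: 's'!='l'
Differing positions: 4
Hamming distance: 4


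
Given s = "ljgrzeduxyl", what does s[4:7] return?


Input string: 'ljgrzeduxyl'
Operation: slice [4:7]
Extract characters: s[4]='z', s[5]='e', s[6]='d'
Result: zed


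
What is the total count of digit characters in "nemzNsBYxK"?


Input string: 'nemzNsBYxK'
Operation: count digit characters (0-9)
Scan: 'n', 'e', 'm', 'z', 'N', 's', 'B', 'Y', 'x', 'K'
Digits found: 0
Result: 0


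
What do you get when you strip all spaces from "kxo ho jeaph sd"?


Input string: 'kxo ho jeaph sd'
Operation: remove all spaces
Words: 'kxo', 'ho', 'jeaph', 'sd'
Join without spaces: kxohojeaphsd


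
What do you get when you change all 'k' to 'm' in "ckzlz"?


Input string: 'ckzlz'
Operation: replace 'k' with 'm'
Positions of 'k': 1
After replacement: cmzlz


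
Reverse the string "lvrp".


Input string: 'lvrp'
Operation: reverse character order
Original order: 'l' -> 'v' -> 'r' -> 'p'
Reversed order: 'p' -> 'r' -> 'v' -> 'l'
Result: prvl


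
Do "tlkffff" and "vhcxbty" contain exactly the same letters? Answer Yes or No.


String 1: 'tlkffff' -> sorted: 'ffffklt'
String 2: 'vhcxbty' -> sorted: 'bchtvxy'
Compare sorted forms: 'ffffklt' != 'bchtvxy'
Anagram: No


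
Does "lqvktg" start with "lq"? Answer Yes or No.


Input string: 'lqvktg'
Prefix to check: 'lq'
First 2 characters of input: 'lq'
Match: True
Result: Yes


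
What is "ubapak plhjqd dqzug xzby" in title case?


Input string: 'ubapak plhjqd dqzug xzby'
Operation: capitalize first letter of each word
Word transformations: 'ubapak'->'Ubapak', 'plhjqd'->'Plhjqd', 'dqzug'->'Dqzug', 'xzby'->'Xzby'
Result: Ubapak Plhjqd Dqzug Xzby


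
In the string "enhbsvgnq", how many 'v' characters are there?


Input string: 'enhbsvgnq'
Target character: 'v'
Scan each position: s[5]='v'
Matches found at indices: 5
Total: 1


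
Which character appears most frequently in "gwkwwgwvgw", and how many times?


Input: 'gwkwwgwvgw'
Operation: tally each character
Counts: 'g':3, 'k':1, 'v':1, 'w':5
Maximum: 'w' appears 5 times


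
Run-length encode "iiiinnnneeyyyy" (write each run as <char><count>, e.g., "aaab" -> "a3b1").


Input: 'iiiinnnneeyyyy'
Operation: identify consecutive runs
Runs: 'iiii' -> i4, 'nnnn' -> n4, 'ee' -> e2, 'yyyy' -> y4
Encoded: i4n4e2y4


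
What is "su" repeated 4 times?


Input string: 'su'
Operation: repeat 4 times
Concatenation: 'su' + 'su' + 'su' + 'su'
Result: susususu


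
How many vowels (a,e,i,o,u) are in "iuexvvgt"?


Input string: 'iuexvvgt'
Operation: count vowels (a, e, i, o, u)
Scan: s[0]='i' (vowel), s[1]='u' (vowel), s[2]='e' (vowel), s[3]='x', s[4]='v', s[5]='v', s[6]='g', s[7]='t'
Vowels found: 3
Result: 3


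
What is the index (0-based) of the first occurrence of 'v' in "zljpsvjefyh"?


Input string: 'zljpsvjefyh'
Target: 'v'
Scanning left to right: s[0]='z', s[1]='l', s[2]='j', s[3]='p', s[4]='s', s[5]='v'
First match at index: 5


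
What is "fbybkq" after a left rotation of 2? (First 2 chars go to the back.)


Input: 'fbybkq', shift = 2
Operation: split at index 2 and swap parts
Front part s[0:2] = 'fb'
Back part s[2:] = 'ybkq'
Rotated = back + front = 'ybkq' + 'fb'
Result: ybkqfb


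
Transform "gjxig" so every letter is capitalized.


Input string: 'gjxig'
Operation: convert each letter to uppercase
Mapping: 'g'->'G', 'j'->'J', 'x'->'X', 'i'->'I', 'g'->'G'
Result: GJXIG


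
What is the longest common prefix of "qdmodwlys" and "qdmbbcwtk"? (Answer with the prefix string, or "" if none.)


String 1: 'qdmodwlys'
String 2: 'qdmbbcwtk'
Compare position by position:
pos 0: 'q' vs 'q' match
pos 1: 'd' vs 'd' match
pos 2: 'm' vs 'm' match
pos 3: 'o' vs 'b' differ -> stop
Longest common prefix: "qdm" (length 3)


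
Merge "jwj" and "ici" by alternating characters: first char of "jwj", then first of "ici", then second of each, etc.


String 1: 'jwj'
String 2: 'ici'
Operation: alternate characters
Pairs: 'j'+'i', 'w'+'c', 'j'+'i'
Result: jiwcji


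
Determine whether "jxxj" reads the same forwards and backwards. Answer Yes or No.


Input string: 'jxxj'
Reversed: 'jxxj'
Compare pairs: s[0]='j' vs s[3]='j' (match), s[1]='x' vs s[2]='x' (match)
Palindrome: Yes


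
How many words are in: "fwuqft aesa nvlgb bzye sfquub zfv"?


Input string: 'fwuqft aesa nvlgb bzye sfquub zfv'
Operation: split by spaces
Words found: 'fwuqft', 'aesa', 'nvlgb', 'bzye', 'sfquub', 'zfv'
Word count: 6


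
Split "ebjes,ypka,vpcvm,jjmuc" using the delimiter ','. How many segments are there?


Input string: 'ebjes,ypka,vpcvm,jjmuc'
Delimiter: ','
Split result: 'ebjes', 'ypka', 'vpcvm', 'jjmuc'
Number of parts: 4


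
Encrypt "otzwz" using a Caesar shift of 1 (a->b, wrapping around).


Input: 'otzwz', shift = 1
Operation: for each letter, (position + 1) mod 26
Mapping: 'o'(14+1=15)->'p', 't'(19+1=20)->'u', 'z'(25+1=26, 26 mod 26=0)->'a', 'w'(22+1=23)->'x', 'z'(25+1=26, 26 mod 26=0)->'a'
Result: puaxa


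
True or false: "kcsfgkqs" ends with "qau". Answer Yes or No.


Input string: 'kcsfgkqs'
Suffix to check: 'qau'
Last 3 characters of input: 'kqs'
Match: False
Result: No


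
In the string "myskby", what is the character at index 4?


Input string: 'myskby'
Operation: get character at index 4
Index mapping: s[0]='m', s[1]='y', s[2]='s', s[3]='k', s[4]='b'
Result: 'b'


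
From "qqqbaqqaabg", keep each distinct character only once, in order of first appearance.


Input: 'qqqbaqqaabg'
Operation: keep first occurrence of each character
Scan: s[0]='q' new -> keep; s[1]='q' seen -> skip; s[2]='q' seen -> skip; s[3]='b' new -> keep; s[4]='a' new -> keep; s[5]='q' seen -> skip; s[6]='q' seen -> skip; s[7]='a' seen -> skip; s[8]='a' seen -> skip; s[9]='b' seen -> skip; s[10]='g' new -> keep
Result: qbag


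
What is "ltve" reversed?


Input string: 'ltve'
Operation: reverse character order
Original order: 'l' -> 't' -> 'v' -> 'e'
Reversed order: 'e' -> 'v' -> 't' -> 'l'
Result: evtl


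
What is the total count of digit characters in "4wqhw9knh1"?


Input string: '4wqhw9knh1'
Operation: count digit characters (0-9)
Scan: '4'(digit), 'w', 'q', 'h', 'w', '9'(digit), 'k', 'n', 'h', '1'(digit)
Digits found: 3
Result: 3


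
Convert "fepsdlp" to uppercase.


Input string: 'fepsdlp'
Operation: convert each letter to uppercase
Mapping: 'f'->'F', 'e'->'E', 'p'->'P', 's'->'S', 'd'->'D', 'l'->'L', 'p'->'P'
Result: FEPSDLP


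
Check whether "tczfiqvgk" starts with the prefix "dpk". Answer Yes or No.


Input string: 'tczfiqvgk'
Prefix to check: 'dpk'
First 3 characters of input: 'tcz'
Match: False
Result: No


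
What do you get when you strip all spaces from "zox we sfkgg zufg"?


Input string: 'zox we sfkgg zufg'
Operation: remove all spaces
Words: 'zox', 'we', 'sfkgg', 'zufg'
Join without spaces: zoxwesfkggzufg


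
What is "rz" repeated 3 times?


Input string: 'rz'
Operation: repeat 3 times
Concatenation: 'rz' + 'rz' + 'rz'
Result: rzrzrz


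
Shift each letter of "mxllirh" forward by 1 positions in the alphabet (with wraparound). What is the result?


Input: 'mxllirh', shift = 1
Operation: for each letter, (position + 1) mod 26
Mapping: 'm'(12+1=13)->'n', 'x'(23+1=24)->'y', 'l'(11+1=12)->'m', 'l'(11+1=12)->'m', 'i'(8+1=9)->'j', 'r'(17+1=18)->'s', 'h'(7+1=8)->'i'
Result: nymmjsi


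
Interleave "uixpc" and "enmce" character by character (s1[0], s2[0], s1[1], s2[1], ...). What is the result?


String 1: 'uixpc'
String 2: 'enmce'
Operation: alternate characters
Pairs: 'u'+'e', 'i'+'n', 'x'+'m', 'p'+'c', 'c'+'e'
Result: ueinxmpcce


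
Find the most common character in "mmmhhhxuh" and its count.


Input: 'mmmhhhxuh'
Operation: tally each character
Counts: 'h':4, 'm':3, 'u':1, 'x':1
Maximum: 'h' appears 4 times


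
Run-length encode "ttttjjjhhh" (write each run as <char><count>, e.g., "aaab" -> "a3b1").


Input: 'ttttjjjhhh'
Operation: identify consecutive runs
Runs: 'tttt' -> t4, 'jjj' -> j3, 'hhh' -> h3
Encoded: t4j3h3


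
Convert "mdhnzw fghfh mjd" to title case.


Input string: 'mdhnzw fghfh mjd'
Operation: capitalize first letter of each word
Word transformations: 'mdhnzw'->'Mdhnzw', 'fghfh'->'Fghfh', 'mjd'->'Mjd'
Result: Mdhnzw Fghfh Mjd


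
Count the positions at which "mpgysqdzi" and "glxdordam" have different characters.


String 1: 'mpgysqdzi'
String 2: 'glxdordam'
Compare each position: pos 0: 'm'!='g', pos 1: 'p'!='l', pos 2: 'g'!='x', pos 3: 'y'!='d', pos 4: 's'!='o', pos 5: 'q'!='r', pos 6: 'd'=='d', pos 7: 'z'!='a', pos 8: 'i'!='m'
Differing positions: 8
Hamming distance: 8


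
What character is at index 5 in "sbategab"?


Input string: 'sbategab'
Operation: get character at index 5
Index mapping: s[0]='s', s[1]='b', s[2]='a', s[3]='t', s[4]='e', s[5]='g'
Result: 'g'


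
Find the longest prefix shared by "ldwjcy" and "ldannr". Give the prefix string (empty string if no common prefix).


String 1: 'ldwjcy'
String 2: 'ldannr'
Compare position by position:
pos 0: 'l' vs 'l' match
pos 1: 'd' vs 'd' match
pos 2: 'w' vs 'a' differ -> stop
Longest common prefix: "ld" (length 2)


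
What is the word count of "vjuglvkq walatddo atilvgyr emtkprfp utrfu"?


Input string: 'vjuglvkq walatddo atilvgyr emtkprfp utrfu'
Operation: split by spaces
Words found: 'vjuglvkq', 'walatddo', 'atilvgyr', 'emtkprfp', 'utrfu'
Word count: 5


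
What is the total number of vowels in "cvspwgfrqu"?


Input string: 'cvspwgfrqu'
Operation: count vowels (a, e, i, o, u)
Scan: s[0]='c', s[1]='v', s[2]='s', s[3]='p', s[4]='w', s[5]='g', s[6]='f', s[7]='r', s[8]='q', s[9]='u' (vowel)
Vowels found: 1
Result: 1


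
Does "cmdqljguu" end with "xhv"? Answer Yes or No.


Input string: 'cmdqljguu'
Suffix to check: 'xhv'
Last 3 characters of input: 'guu'
Match: False
Result: No


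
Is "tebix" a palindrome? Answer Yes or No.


Input string: 'tebix'
Reversed: 'xibet'
Compare pairs: s[0]='t' vs s[4]='x' (mismatch), s[1]='e' vs s[3]='i' (mismatch)
Palindrome: No


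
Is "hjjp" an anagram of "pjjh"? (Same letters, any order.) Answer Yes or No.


String 1: 'pjjh' -> sorted: 'hjjp'
String 2: 'hjjp' -> sorted: 'hjjp'
Compare sorted forms: 'hjjp' == 'hjjp'
Anagram: Yes


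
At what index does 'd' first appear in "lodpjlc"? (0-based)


Input string: 'lodpjlc'
Target: 'd'
Scanning left to right: s[0]='l', s[1]='o', s[2]='d'
First match at index: 2


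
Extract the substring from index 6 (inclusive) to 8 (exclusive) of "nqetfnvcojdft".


Input string: 'nqetfnvcojdft'
Operation: slice [6:8]
Extract characters: s[6]='v', s[7]='c'
Result: vc


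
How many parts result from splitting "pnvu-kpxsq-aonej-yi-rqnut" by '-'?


Input string: 'pnvu-kpxsq-aonej-yi-rqnut'
Delimiter: '-'
Split result: 'pnvu', 'kpxsq', 'aonej', 'yi', 'rqnut'
Number of parts: 5


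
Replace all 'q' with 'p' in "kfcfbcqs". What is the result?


Input string: 'kfcfbcqs'
Operation: replace 'q' with 'p'
Positions of 'q': 6
After replacement: kfcfbcps


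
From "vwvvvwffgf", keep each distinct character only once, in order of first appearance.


Input: 'vwvvvwffgf'
Operation: keep first occurrence of each character
Scan: s[0]='v' new -> keep; s[1]='w' new -> keep; s[2]='v' seen -> skip; s[3]='v' seen -> skip; s[4]='v' seen -> skip; s[5]='w' seen -> skip; s[6]='f' new -> keep; s[7]='f' seen -> skip; s[8]='g' new -> keep; s[9]='f' seen -> skip
Result: vwfg


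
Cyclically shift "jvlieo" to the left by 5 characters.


Input: 'jvlieo', shift = 5
Operation: split at index 5 and swap parts
Front part s[0:5] = 'jvlie'
Back part s[5:] = 'o'
Rotated = back + front = 'o' + 'jvlie'
Result: ojvlie


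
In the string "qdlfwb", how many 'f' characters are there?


Input string: 'qdlfwb'
Target character: 'f'
Scan each position: s[3]='f'
Matches found at indices: 3
Total: 1


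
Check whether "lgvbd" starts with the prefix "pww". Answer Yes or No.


Input string: 'lgvbd'
Prefix to check: 'pww'
First 3 characters of input: 'lgv'
Match: False
Result: No


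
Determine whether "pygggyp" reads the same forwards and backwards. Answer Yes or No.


Input string: 'pygggyp'
Reversed: 'pygggyp'
Compare pairs: s[0]='p' vs s[6]='p' (match), s[1]='y' vs s[5]='y' (match), s[2]='g' vs s[4]='g' (match)
Palindrome: Yes


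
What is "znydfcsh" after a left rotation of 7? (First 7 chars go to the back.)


Input: 'znydfcsh', shift = 7
Operation: split at index 7 and swap parts
Front part s[0:7] = 'znydfcs'
Back part s[7:] = 'h'
Rotated = back + front = 'h' + 'znydfcs'
Result: hznydfcs


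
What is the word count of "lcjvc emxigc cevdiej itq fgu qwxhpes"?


Input string: 'lcjvc emxigc cevdiej itq fgu qwxhpes'
Operation: split by spaces
Words found: 'lcjvc', 'emxigc', 'cevdiej', 'itq', 'fgu', 'qwxhpes'
Word count: 6


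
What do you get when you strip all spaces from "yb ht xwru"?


Input string: 'yb ht xwru'
Operation: remove all spaces
Words: 'yb', 'ht', 'xwru'
Join without spaces: ybhtxwru


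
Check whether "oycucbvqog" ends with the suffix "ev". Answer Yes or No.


Input string: 'oycucbvqog'
Suffix to check: 'ev'
Last 2 characters of input: 'og'
Match: False
Result: No


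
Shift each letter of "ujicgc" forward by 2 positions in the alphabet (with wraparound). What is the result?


Input: 'ujicgc', shift = 2
Operation: for each letter, (position + 2) mod 26
Mapping: 'u'(20+2=22)->'w', 'j'(9+2=11)->'l', 'i'(8+2=10)->'k', 'c'(2+2=4)->'e', 'g'(6+2=8)->'i', 'c'(2+2=4)->'e'
Result: wlkeie


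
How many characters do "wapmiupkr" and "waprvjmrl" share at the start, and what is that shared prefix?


String 1: 'wapmiupkr'
String 2: 'waprvjmrl'
Compare position by position:
pos 0: 'w' vs 'w' match
pos 1: 'a' vs 'a' match
pos 2: 'p' vs 'p' match
pos 3: 'm' vs 'r' differ -> stop
Longest common prefix: "wap" (length 3)


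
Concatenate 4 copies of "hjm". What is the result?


Input string: 'hjm'
Operation: repeat 4 times
Concatenation: 'hjm' + 'hjm' + 'hjm' + 'hjm'
Result: hjmhjmhjmhjm


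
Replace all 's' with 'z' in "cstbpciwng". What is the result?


Input string: 'cstbpciwng'
Operation: replace 's' with 'z'
Positions of 's': 1
After replacement: cztbpciwng


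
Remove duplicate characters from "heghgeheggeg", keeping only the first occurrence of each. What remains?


Input: 'heghgeheggeg'
Operation: keep first occurrence of each character
Scan: s[0]='h' new -> keep; s[1]='e' new -> keep; s[2]='g' new -> keep; s[3]='h' seen -> skip; s[4]='g' seen -> skip; s[5]='e' seen -> skip; s[6]='h' seen -> skip; s[7]='e' seen -> skip; s[8]='g' seen -> skip; s[9]='g' seen -> skip; s[10]='e' seen -> skip; s[11]='g' seen -> skip
Result: heg


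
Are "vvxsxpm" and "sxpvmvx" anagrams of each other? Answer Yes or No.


String 1: 'vvxsxpm' -> sorted: 'mpsvvxx'
String 2: 'sxpvmvx' -> sorted: 'mpsvvxx'
Compare sorted forms: 'mpsvvxx' == 'mpsvvxx'
Anagram: Yes


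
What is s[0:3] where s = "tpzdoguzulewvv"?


Input string: 'tpzdoguzulewvv'
Operation: slice [0:3]
Extract characters: s[0]='t', s[1]='p', s[2]='z'
Result: tpz


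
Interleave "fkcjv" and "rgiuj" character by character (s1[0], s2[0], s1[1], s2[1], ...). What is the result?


String 1: 'fkcjv'
String 2: 'rgiuj'
Operation: alternate characters
Pairs: 'f'+'r', 'k'+'g', 'c'+'i', 'j'+'u', 'v'+'j'
Result: frkgcijuvj


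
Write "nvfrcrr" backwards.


Input string: 'nvfrcrr'
Operation: reverse character order
Original order: 'n' -> 'v' -> 'f' -> 'r' -> 'c' -> 'r' -> 'r'
Reversed order: 'r' -> 'r' -> 'c' -> 'r' -> 'f' -> 'v' -> 'n'
Result: rrcrfvn


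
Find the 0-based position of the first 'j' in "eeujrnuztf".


Input string: 'eeujrnuztf'
Target: 'j'
Scanning left to right: s[0]='e', s[1]='e', s[2]='u', s[3]='j'
First match at index: 3


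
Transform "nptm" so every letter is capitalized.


Input string: 'nptm'
Operation: convert each letter to uppercase
Mapping: 'n'->'N', 'p'->'P', 't'->'T', 'm'->'M'
Result: NPTM


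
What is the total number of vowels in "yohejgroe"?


Input string: 'yohejgroe'
Operation: count vowels (a, e, i, o, u)
Scan: s[0]='y', s[1]='o' (vowel), s[2]='h', s[3]='e' (vowel), s[4]='j', s[5]='g', s[6]='r', s[7]='o' (vowel), s[8]='e' (vowel)
Vowels found: 4
Result: 4


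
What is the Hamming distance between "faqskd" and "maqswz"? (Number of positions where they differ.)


String 1: 'faqskd'
String 2: 'maqswz'
Compare each position: pos 0: 'f'!='m', pos 1: 'a'=='a', pos 2: 'q'=='q', pos 3: 's'=='s', pos 4: 'k'!='w', pos 5: 'd'!='z'
Differing positions: 3
Hamming distance: 3


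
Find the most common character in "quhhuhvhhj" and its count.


Input: 'quhhuhvhhj'
Operation: tally each character
Counts: 'h':5, 'j':1, 'q':1, 'u':2, 'v':1
Maximum: 'h' appears 5 times


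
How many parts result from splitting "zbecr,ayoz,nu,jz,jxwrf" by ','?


Input string: 'zbecr,ayoz,nu,jz,jxwrf'
Delimiter: ','
Split result: 'zbecr', 'ayoz', 'nu', 'jz', 'jxwrf'
Number of parts: 5


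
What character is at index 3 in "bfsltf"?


Input string: 'bfsltf'
Operation: get character at index 3
Index mapping: s[0]='b', s[1]='f', s[2]='s', s[3]='l'
Result: 'l'


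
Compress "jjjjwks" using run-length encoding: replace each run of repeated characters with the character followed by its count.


Input: 'jjjjwks'
Operation: identify consecutive runs
Runs: 'jjjj' -> j4, 'w' -> w1, 'k' -> k1, 's' -> s1
Encoded: j4w1k1s1


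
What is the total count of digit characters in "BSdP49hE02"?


Input string: 'BSdP49hE02'
Operation: count digit characters (0-9)
Scan: 'B', 'S', 'd', 'P', '4'(digit), '9'(digit), 'h', 'E', '0'(digit), '2'(digit)
Digits found: 4
Result: 4


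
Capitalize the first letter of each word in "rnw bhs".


Input string: 'rnw bhs'
Operation: capitalize first letter of each word
Word transformations: 'rnw'->'Rnw', 'bhs'->'Bhs'
Result: Rnw Bhs


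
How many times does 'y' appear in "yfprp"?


Input string: 'yfprp'
Target character: 'y'
Scan each position: s[0]='y'
Matches found at indices: 0
Total: 1


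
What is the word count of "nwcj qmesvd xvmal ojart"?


Input string: 'nwcj qmesvd xvmal ojart'
Operation: split by spaces
Words found: 'nwcj', 'qmesvd', 'xvmal', 'ojart'
Word count: 4


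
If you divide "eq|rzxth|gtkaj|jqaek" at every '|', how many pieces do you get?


Input string: 'eq|rzxth|gtkaj|jqaek'
Delimiter: '|'
Split result: 'eq', 'rzxth', 'gtkaj', 'jqaek'
Number of parts: 4


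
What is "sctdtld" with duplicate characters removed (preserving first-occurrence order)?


Input: 'sctdtld'
Operation: keep first occurrence of each character
Scan: s[0]='s' new -> keep; s[1]='c' new -> keep; s[2]='t' new -> keep; s[3]='d' new -> keep; s[4]='t' seen -> skip; s[5]='l' new -> keep; s[6]='d' seen -> skip
Result: sctdl


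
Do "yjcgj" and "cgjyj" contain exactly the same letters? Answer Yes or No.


String 1: 'yjcgj' -> sorted: 'cgjjy'
String 2: 'cgjyj' -> sorted: 'cgjjy'
Compare sorted forms: 'cgjjy' == 'cgjjy'
Anagram: Yes


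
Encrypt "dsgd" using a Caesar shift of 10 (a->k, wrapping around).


Input: 'dsgd', shift = 10
Operation: for each letter, (position + 10) mod 26
Mapping: 'd'(3+10=13)->'n', 's'(18+10=28, 28 mod 26=2)->'c', 'g'(6+10=16)->'q', 'd'(3+10=13)->'n'
Result: ncqn


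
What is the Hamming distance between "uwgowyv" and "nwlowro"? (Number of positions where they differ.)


String 1: 'uwgowyv'
String 2: 'nwlowro'
Compare each position: pos 0: 'u'!='n', pos 1: 'w'=='w', pos 2: 'g'!='l', pos 3: 'o'=='o', pos 4: 'w'=='w', pos 5: 'y'!='r', pos 6: 'v'!='o'
Differing positions: 4
Hamming distance: 4


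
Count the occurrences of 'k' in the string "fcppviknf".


Input string: 'fcppviknf'
Target character: 'k'
Scan each position: s[6]='k'
Matches found at indices: 6
Total: 1


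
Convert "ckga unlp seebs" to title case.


Input string: 'ckga unlp seebs'
Operation: capitalize first letter of each word
Word transformations: 'ckga'->'Ckga', 'unlp'->'Unlp', 'seebs'->'Seebs'
Result: Ckga Unlp Seebs


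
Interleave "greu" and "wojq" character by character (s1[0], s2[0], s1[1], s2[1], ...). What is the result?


String 1: 'greu'
String 2: 'wojq'
Operation: alternate characters
Pairs: 'g'+'w', 'r'+'o', 'e'+'j', 'u'+'q'
Result: gwroejuq


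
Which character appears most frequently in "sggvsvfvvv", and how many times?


Input: 'sggvsvfvvv'
Operation: tally each character
Counts: 'f':1, 'g':2, 's':2, 'v':5
Maximum: 'v' appears 5 times


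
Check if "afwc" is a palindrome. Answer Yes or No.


Input string: 'afwc'
Reversed: 'cwfa'
Compare pairs: s[0]='a' vs s[3]='c' (mismatch), s[1]='f' vs s[2]='w' (mismatch)
Palindrome: No


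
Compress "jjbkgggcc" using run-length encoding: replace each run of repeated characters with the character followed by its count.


Input: 'jjbkgggcc'
Operation: identify consecutive runs
Runs: 'jj' -> j2, 'b' -> b1, 'k' -> k1, 'ggg' -> g3, 'cc' -> c2
Encoded: j2b1k1g3c2


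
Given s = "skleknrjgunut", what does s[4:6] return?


Input string: 'skleknrjgunut'
Operation: slice [4:6]
Extract characters: s[4]='k', s[5]='n'
Result: kn


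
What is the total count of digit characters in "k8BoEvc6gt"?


Input string: 'k8BoEvc6gt'
Operation: count digit characters (0-9)
Scan: 'k', '8'(digit), 'B', 'o', 'E', 'v', 'c', '6'(digit), 'g', 't'
Digits found: 2
Result: 2


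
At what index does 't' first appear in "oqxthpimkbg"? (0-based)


Input string: 'oqxthpimkbg'
Target: 't'
Scanning left to right: s[0]='o', s[1]='q', s[2]='x', s[3]='t'
First match at index: 3


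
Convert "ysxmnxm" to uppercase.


Input string: 'ysxmnxm'
Operation: convert each letter to uppercase
Mapping: 'y'->'Y', 's'->'S', 'x'->'X', 'm'->'M', 'n'->'N', 'x'->'X', 'm'->'M'
Result: YSXMNXM


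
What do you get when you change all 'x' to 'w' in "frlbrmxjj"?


Input string: 'frlbrmxjj'
Operation: replace 'x' with 'w'
Positions of 'x': 6
After replacement: frlbrmwjj


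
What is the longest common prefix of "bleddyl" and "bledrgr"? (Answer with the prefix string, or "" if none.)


String 1: 'bleddyl'
String 2: 'bledrgr'
Compare position by position:
pos 0: 'b' vs 'b' match
pos 1: 'l' vs 'l' match
pos 2: 'e' vs 'e' match
pos 3: 'd' vs 'd' match
pos 4: 'd' vs 'r' differ -> stop
Longest common prefix: "bled" (length 4)


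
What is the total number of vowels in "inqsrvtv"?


Input string: 'inqsrvtv'
Operation: count vowels (a, e, i, o, u)
Scan: s[0]='i' (vowel), s[1]='n', s[2]='q', s[3]='s', s[4]='r', s[5]='v', s[6]='t', s[7]='v'
Vowels found: 1
Result: 1


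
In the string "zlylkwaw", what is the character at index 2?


Input string: 'zlylkwaw'
Operation: get character at index 2
Index mapping: s[0]='z', s[1]='l', s[2]='y'
Result: 'y'


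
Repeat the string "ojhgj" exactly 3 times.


Input string: 'ojhgj'
Operation: repeat 3 times
Concatenation: 'ojhgj' + 'ojhgj' + 'ojhgj'
Result: ojhgjojhgjojhgj


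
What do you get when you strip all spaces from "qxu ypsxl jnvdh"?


Input string: 'qxu ypsxl jnvdh'
Operation: remove all spaces
Words: 'qxu', 'ypsxl', 'jnvdh'
Join without spaces: qxuypsxljnvdh


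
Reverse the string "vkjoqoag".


Input string: 'vkjoqoag'
Operation: reverse character order
Original order: 'v' -> 'k' -> 'j' -> 'o' -> 'q' -> 'o' -> 'a' -> 'g'
Reversed order: 'g' -> 'a' -> 'o' -> 'q' -> 'o' -> 'j' -> 'k' -> 'v'
Result: gaoqojkv


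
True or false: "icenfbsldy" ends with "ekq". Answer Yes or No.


Input string: 'icenfbsldy'
Suffix to check: 'ekq'
Last 3 characters of input: 'ldy'
Match: False
Result: No


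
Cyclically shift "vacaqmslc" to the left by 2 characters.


Input: 'vacaqmslc', shift = 2
Operation: split at index 2 and swap parts
Front part s[0:2] = 'va'
Back part s[2:] = 'caqmslc'
Rotated = back + front = 'caqmslc' + 'va'
Result: caqmslcva
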